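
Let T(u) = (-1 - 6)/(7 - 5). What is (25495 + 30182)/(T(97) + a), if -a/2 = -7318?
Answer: 37118/9755 ≈ 3.8050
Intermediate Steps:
a = 14636 (a = -2*(-7318) = 14636)
T(u) = -7/2
(25495 + 30182)/(T(97) + a) = (25495 + 30182)/(-7/2 + 14636) = 55677/(29265/2) = 55677*(2/29265) = 37118/9755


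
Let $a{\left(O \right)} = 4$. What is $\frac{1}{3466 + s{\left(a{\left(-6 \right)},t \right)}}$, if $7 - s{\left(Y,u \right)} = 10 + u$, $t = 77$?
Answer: $\frac{1}{3386} \approx 0.00029533$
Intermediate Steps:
$s{\left(Y,u \right)} = -3 - u$ ($s{\left(Y,u \right)} = 7 - \left(10 + u\right) = -3 - u$)
$\frac{1}{3466 + s{\left(a{\left(-6 \right)},t \right)}} = \frac{1}{3466 - 80} = \frac{1}{3386}$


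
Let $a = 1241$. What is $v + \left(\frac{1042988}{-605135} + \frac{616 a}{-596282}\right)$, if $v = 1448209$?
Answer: $\frac{261278886836447227}{180415554035} \approx 1.4482 \cdot 10^{6}$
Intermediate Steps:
$v + \left(\frac{1042988}{-605135} + \frac{616 a}{-596282}\right) = 1448209 + \left(\frac{1042988}{-605135} + \frac{616 \cdot 1241}{-596282}\right) = 1448209 + \left(1042988 \left(- \frac{1}{605135}\right) + 764456 \left(- \frac{1}{596282}\right)\right) = 1448209 - \frac{542257026088}{180415554035} = \frac{261278886836447227}{180415554035}$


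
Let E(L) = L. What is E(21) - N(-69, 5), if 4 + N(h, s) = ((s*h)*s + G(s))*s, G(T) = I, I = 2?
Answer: 8640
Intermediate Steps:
G(T) = 2
N(h, s) = -4 + s*(2 + h*s²) (N(h, s) = -4 + ((s*h)*s + 2)*s = -4 + ((h*s)*s + 2)*s = -4 + (h*s² + 2)*s = -4 + (2 + h*s²)*s = -4 + s*(2 + h*s²))
E(21) - N(-69, 5) = 21 - (-4 + 2*5 - 69*5³) = 21 - (-4 + 10 - 69*125) = 21 - (-4 + 10 - 8625) = 21 - 1*(-8619) = 21 + 8619 = 8640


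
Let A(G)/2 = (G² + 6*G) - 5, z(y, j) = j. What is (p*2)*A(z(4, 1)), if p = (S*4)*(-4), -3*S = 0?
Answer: 0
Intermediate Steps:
S = 0 (S = -⅓*0 = 0)
A(G) = -10 + 2*G² + 12*G (A(G) = 2*((G² + 6*G) - 5) = 2*(-5 + G² + 6*G) = -10 + 2*G² + 12*G)
p = 0 (p = (0*4)*(-4) = 0*(-4) = 0)
(p*2)*A(z(4, 1)) = (0*2)*(-10 + 2*1² + 12*1) = 0*(-10 + 2*1 + 12) = 0*(-10 + 2 + 12) = 0*4 = 0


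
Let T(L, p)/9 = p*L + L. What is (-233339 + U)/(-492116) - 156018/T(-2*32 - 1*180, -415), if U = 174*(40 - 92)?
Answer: 1495684715/4660461549 ≈ 0.32093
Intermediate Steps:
U = -9048 (U = 174*(-52) = -9048)
T(L, p) = 9*L + 9*L*p (T(L, p) = 9*(p*L + L) = 9*(L*p + L) = 9*(L + L*p) = 9*L + 9*L*p)
(-233339 + U)/(-492116) - 156018/T(-2*32 - 1*180, -415) = (-233339 - 9048)/(-492116) - 156018*1/(9*(1 - 415)*(-2*32 - 1*180)) = -242387*(-1/492116) - 156018*(-1/(3726*(-64 - 180))) = 242387/492116 - 156018/(9*(-244)*(-414)) = 242387/492116 - 156018/909144 = 242387/492116 - 156018*1/909144 = 242387/492116 - 26003/151524 = 1495684715/4660461549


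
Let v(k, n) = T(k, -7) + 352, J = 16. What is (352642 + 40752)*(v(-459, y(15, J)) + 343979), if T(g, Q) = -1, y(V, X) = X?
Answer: 135457356020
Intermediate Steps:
v(k, n) = 351 (v(k, n) = -1 + 352 = 351)
(352642 + 40752)*(v(-459, y(15, J)) + 343979) = (352642 + 40752)*(351 + 343979) = 393394*344330 = 135457356020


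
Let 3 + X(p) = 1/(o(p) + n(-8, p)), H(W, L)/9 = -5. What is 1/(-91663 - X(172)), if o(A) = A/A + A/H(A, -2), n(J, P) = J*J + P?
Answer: -10493/961788425 ≈ -1.0910e-5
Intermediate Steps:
n(J, P) = P + J² (n(J, P) = J² + P = P + J²)
H(W, L) = -45 (H(W, L) = 9*(-5) = -45)
o(A) = 1 - A/45 (o(A) = A/A + A/(-45) = 1 + A*(-1/45) = 1 - A/45)
X(p) = -3 + 1/(65 + 44*p/45) (X(p) = -3 + 1/((1 - p/45) + (p + (-8)²)) = -3 + 1/((1 - p/45) + (p + 64)) = -3 + 1/((1 - p/45) + (64 + p)) = -3 + 1/(65 + 44*p/45))
1/(-91663 - X(172)) = 1/(-91663 - 6*(-1455 - 22*172)/(2925 + 44*172)) = 1/(-91663 - 6*(-1455 - 3784)/(2925 + 7568)) = 1/(-91663 - 6*(-5239)/10493) = 1/(-91663 - 1*(-31434/10493)) = 1/(-91663 + 31434/10493) = 1/(-961788425/10493) = -10493/961788425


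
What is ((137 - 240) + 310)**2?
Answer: 42849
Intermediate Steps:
((137 - 240) + 310)**2 = (-103 + 310)**2 = 207**2 = 42849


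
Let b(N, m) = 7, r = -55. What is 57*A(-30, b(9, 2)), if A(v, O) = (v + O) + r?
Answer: -4446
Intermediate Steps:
A(v, O) = -55 + O + v (A(v, O) = (v + O) - 55 = (O + v) - 55 = -55 + O + v)
57*A(-30, b(9, 2)) = 57*(-55 + 7 - 30) = 57*(-78) = -4446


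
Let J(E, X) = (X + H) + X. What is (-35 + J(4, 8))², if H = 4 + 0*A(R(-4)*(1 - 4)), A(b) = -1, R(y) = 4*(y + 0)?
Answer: 225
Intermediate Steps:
R(y) = 4*y
H = 4 (H = 4 + 0*(-1) = 4 + 0 = 4)
J(E, X) = 4 + 2*X (J(E, X) = (X + 4) + X = (4 + X) + X = 4 + 2*X)
(-35 + J(4, 8))² = (-35 + (4 + 2*8))² = (-35 + (4 + 16))² = (-35 + 20)² = (-15)² = 225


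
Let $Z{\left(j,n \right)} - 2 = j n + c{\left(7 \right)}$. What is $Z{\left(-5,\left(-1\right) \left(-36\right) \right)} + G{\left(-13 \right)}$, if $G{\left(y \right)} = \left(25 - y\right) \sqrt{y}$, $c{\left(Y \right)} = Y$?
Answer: $-171 + 38 i \sqrt{13} \approx -171.0 + 137.01 i$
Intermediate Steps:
$Z{\left(j,n \right)} = 9 + j n$ ($Z{\left(j,n \right)} = 2 + \left(j n + 7\right) = 2 + \left(7 + j n\right) = 9 + j n$)
$G{\left(y \right)} = \sqrt{y} \left(25 - y\right)$
$Z{\left(-5,\left(-1\right) \left(-36\right) \right)} + G{\left(-13 \right)} = \left(9 - 5 \left(\left(-1\right) \left(-36\right)\right)\right) + \sqrt{-13} \left(25 - -13\right) = \left(9 - 180\right) + i \sqrt{13} \left(25 + 13\right) = \left(9 - 180\right) + i \sqrt{13} \cdot 38 = -171 + 38 i \sqrt{13}$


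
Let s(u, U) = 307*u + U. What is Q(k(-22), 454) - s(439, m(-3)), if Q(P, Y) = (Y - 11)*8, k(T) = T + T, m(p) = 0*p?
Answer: -131229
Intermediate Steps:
m(p) = 0
s(u, U) = U + 307*u
k(T) = 2*T
Q(P, Y) = -88 + 8*Y (Q(P, Y) = (-11 + Y)*8 = -88 + 8*Y)
Q(k(-22), 454) - s(439, m(-3)) = (-88 + 8*454) - (0 + 307*439) = (-88 + 3632) - (0 + 134773) = 3544 - 1*134773 = 3544 - 134773 = -131229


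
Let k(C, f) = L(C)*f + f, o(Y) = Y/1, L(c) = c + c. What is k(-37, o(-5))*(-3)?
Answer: -1095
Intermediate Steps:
L(c) = 2*c
o(Y) = Y (o(Y) = Y*1 = Y)
k(C, f) = f + 2*C*f (k(C, f) = (2*C)*f + f = 2*C*f + f = f + 2*C*f)
k(-37, o(-5))*(-3) = -5*(1 + 2*(-37))*(-3) = -5*(1 - 74)*(-3) = -5*(-73)*(-3) = 365*(-3) = -1095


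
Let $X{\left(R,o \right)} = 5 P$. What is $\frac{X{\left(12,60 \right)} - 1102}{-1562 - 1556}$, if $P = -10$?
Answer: $\frac{576}{1559} \approx 0.36947$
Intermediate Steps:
$X{\left(R,o \right)} = -50$ ($X{\left(R,o \right)} = 5 \left(-10\right) = -50$)
$\frac{X{\left(12,60 \right)} - 1102}{-1562 - 1556} = \frac{-50 - 1102}{-1562 - 1556} = - \frac{1152}{-3118} = \left(-1152\right) \left(- \frac{1}{3118}\right) = \frac{576}{1559}$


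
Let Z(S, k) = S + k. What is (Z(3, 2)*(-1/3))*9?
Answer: -15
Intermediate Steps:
(Z(3, 2)*(-1/3))*9 = ((3 + 2)*(-1/3))*9 = (5*(-1*1/3))*9 = (5*(-1/3))*9 = -5/3*9 = -15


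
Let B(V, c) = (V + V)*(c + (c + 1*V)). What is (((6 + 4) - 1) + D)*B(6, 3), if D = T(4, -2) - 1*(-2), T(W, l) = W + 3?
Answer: 2592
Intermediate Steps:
T(W, l) = 3 + W
D = 9 (D = (3 + 4) - 1*(-2) = 7 + 2 = 9)
B(V, c) = 2*V*(V + 2*c) (B(V, c) = (2*V)*(c + (c + V)) = (2*V)*(c + (V + c)) = (2*V)*(V + 2*c) = 2*V*(V + 2*c))
(((6 + 4) - 1) + D)*B(6, 3) = (((6 + 4) - 1) + 9)*(2*6*(6 + 2*3)) = ((10 - 1) + 9)*(2*6*(6 + 6)) = (9 + 9)*(2*6*12) = 18*144 = 2592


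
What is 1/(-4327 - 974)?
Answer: -1/5301 ≈ -0.00018864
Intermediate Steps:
1/(-4327 - 974) = 1/(-5301) = -1/5301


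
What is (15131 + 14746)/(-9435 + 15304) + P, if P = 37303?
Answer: 218961184/5869 ≈ 37308.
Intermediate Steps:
(15131 + 14746)/(-9435 + 15304) + P = (15131 + 14746)/(-9435 + 15304) + 37303 = 29877/5869 + 37303 = 218961184/5869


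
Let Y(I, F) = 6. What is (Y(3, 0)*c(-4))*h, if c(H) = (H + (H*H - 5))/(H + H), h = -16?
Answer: 84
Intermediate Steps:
c(H) = (-5 + H + H**2)/(2*H) (c(H) = (H + (H**2 - 5))/((2*H)) = (H + (-5 + H**2))*(1/(2*H)) = (-5 + H + H**2)*(1/(2*H)) = (-5 + H + H**2)/(2*H))
(Y(3, 0)*c(-4))*h = (6*((1/2)*(-5 - 4*(1 - 4))/(-4)))*(-16) = (6*((1/2)*(-1/4)*(-5 - 4*(-3))))*(-16) = (6*((1/2)*(-1/4)*(-5 + 12)))*(-16) = (6*((1/2)*(-1/4)*7))*(-16) = (6*(-7/8))*(-16) = -21/4*(-16) = 84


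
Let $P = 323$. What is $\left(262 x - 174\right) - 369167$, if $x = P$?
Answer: $-284715$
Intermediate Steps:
$x = 323$
$\left(262 x - 174\right) - 369167 = \left(262 \cdot 323 - 174\right) - 369167 = \left(84626 - 174\right) - 369167 = 84452 - 369167 = -284715$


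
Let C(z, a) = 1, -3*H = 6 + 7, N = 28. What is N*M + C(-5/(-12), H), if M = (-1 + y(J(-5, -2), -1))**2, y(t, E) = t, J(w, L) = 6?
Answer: 701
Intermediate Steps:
H = -13/3 (H = -(6 + 7)/3 = -1/3*13 = -13/3 ≈ -4.3333)
M = 25 (M = (-1 + 6)**2 = 5**2 = 25)
N*M + C(-5/(-12), H) = 28*25 + 1 = 700 + 1 = 701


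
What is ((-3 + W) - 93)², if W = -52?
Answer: 21904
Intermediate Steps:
((-3 + W) - 93)² = ((-3 - 52) - 93)² = (-55 - 93)² = (-148)² = 21904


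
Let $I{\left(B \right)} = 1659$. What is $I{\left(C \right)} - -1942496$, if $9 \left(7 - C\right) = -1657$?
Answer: $1944155$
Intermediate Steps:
$C = \frac{1720}{9}$ ($C = 7 - - \frac{1657}{9} = 7 + \frac{1657}{9} = \frac{1720}{9} \approx 191.11$)
$I{\left(C \right)} - -1942496 = 1659 - -1942496 = 1659 + 1942496 = 1944155$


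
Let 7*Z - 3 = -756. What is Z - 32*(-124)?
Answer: 27023/7 ≈ 3860.4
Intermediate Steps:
Z = -753/7 (Z = 3/7 + (⅐)*(-756) = 3/7 - 108 = -753/7 ≈ -107.57)
Z - 32*(-124) = -753/7 - 32*(-124) = -753/7 - 1*(-3968) = -753/7 + 3968 = 27023/7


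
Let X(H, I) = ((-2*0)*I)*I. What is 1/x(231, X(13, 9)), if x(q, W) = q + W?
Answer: 1/231 ≈ 0.0043290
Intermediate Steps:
X(H, I) = 0 (X(H, I) = (0*I)*I = 0*I = 0)
x(q, W) = W + q
1/x(231, X(13, 9)) = 1/(0 + 231) = 1/231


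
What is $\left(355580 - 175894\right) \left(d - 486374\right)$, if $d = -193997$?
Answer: $-122253143506$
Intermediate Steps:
$\left(355580 - 175894\right) \left(d - 486374\right) = \left(355580 - 175894\right) \left(-193997 - 486374\right) = 179686 \left(-680371\right) = -122253143506$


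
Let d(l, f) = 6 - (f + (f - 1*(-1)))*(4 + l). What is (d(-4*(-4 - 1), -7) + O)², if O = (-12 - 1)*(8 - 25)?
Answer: 290521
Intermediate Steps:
O = 221 (O = -13*(-17) = 221)
d(l, f) = 6 - (1 + 2*f)*(4 + l) (d(l, f) = 6 - (f + (f + 1))*(4 + l) = 6 - (f + (1 + f))*(4 + l) = 6 - (1 + 2*f)*(4 + l))
(d(-4*(-4 - 1), -7) + O)² = ((2 - (-4)*(-4 - 1) - 8*(-7) - 2*(-7)*(-4*(-4 - 1))) + 221)² = ((2 - (-4)*(-5) + 56 - 2*(-7)*(-4*(-5))) + 221)² = ((2 - 1*20 + 56 - 2*(-7)*20) + 221)² = ((2 - 20 + 56 + 280) + 221)² = (318 + 221)² = 539² = 290521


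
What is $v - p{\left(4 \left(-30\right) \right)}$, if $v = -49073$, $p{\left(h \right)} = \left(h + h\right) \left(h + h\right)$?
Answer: $-106673$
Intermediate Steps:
$p{\left(h \right)} = 4 h^{2}$ ($p{\left(h \right)} = 2 h 2 h = 4 h^{2}$)
$v - p{\left(4 \left(-30\right) \right)} = -49073 - 4 \left(4 \left(-30\right)\right)^{2} = -49073 - 4 \left(-120\right)^{2} = -49073 - 4 \cdot 14400 = -49073 - 57600 = -106673$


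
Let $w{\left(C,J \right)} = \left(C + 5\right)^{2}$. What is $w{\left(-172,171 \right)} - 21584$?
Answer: $6305$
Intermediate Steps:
$w{\left(C,J \right)} = \left(5 + C\right)^{2}$
$w{\left(-172,171 \right)} - 21584 = \left(5 - 172\right)^{2} - 21584 = \left(-167\right)^{2} - 21584 = 27889 - 21584 = 6305$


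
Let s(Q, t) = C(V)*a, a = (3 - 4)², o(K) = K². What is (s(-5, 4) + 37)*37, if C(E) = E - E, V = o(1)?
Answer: 1369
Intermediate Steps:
a = 1 (a = (-1)² = 1)
V = 1 (V = 1² = 1)
C(E) = 0
s(Q, t) = 0 (s(Q, t) = 0*1 = 0)
(s(-5, 4) + 37)*37 = (0 + 37)*37 = 37*37 = 1369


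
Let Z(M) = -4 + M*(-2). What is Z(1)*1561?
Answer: -9366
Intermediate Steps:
Z(M) = -4 - 2*M
Z(1)*1561 = (-4 - 2*1)*1561 = (-4 - 2)*1561 = -6*1561 = -9366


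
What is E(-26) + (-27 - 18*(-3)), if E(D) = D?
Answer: 1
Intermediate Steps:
E(-26) + (-27 - 18*(-3)) = -26 + (-27 - 18*(-3)) = -26 + (-27 + 54) = -26 + 27 = 1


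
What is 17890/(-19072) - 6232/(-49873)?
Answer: -386685633/475588928 ≈ -0.81307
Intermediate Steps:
17890/(-19072) - 6232/(-49873) = 17890*(-1/19072) - 6232*(-1/49873) = -8945/9536 + 6232/49873 = -386685633/475588928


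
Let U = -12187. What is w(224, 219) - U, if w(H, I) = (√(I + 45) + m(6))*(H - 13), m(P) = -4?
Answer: 11343 + 422*√66 ≈ 14771.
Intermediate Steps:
w(H, I) = (-13 + H)*(-4 + √(45 + I)) (w(H, I) = (√(I + 45) - 4)*(H - 13) = (√(45 + I) - 4)*(-13 + H) = (-4 + √(45 + I))*(-13 + H) = (-13 + H)*(-4 + √(45 + I)))
w(224, 219) - U = (52 - 13*√(45 + 219) - 4*224 + 224*√(45 + 219)) - 1*(-12187) = (52 - 26*√66 - 896 + 224*√264) + 12187 = (52 - 26*√66 - 896 + 224*(2*√66)) + 12187 = (52 - 26*√66 - 896 + 448*√66) + 12187 = (-844 + 422*√66) + 12187 = 11343 + 422*√66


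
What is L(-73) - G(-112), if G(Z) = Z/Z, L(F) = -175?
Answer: -176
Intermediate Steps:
G(Z) = 1
L(-73) - G(-112) = -175 - 1*1 = -175 - 1 = -176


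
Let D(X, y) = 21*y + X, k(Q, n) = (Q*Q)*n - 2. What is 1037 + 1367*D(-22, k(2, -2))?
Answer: -316107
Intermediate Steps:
k(Q, n) = -2 + n*Q² (k(Q, n) = Q²*n - 2 = n*Q² - 2 = -2 + n*Q²)
D(X, y) = X + 21*y
1037 + 1367*D(-22, k(2, -2)) = 1037 + 1367*(-22 + 21*(-2 - 2*2²)) = 1037 + 1367*(-22 + 21*(-2 - 2*4)) = 1037 + 1367*(-22 + 21*(-2 - 8)) = 1037 + 1367*(-22 + 21*(-10)) = 1037 + 1367*(-22 - 210) = 1037 + 1367*(-232) = 1037 - 317144 = -316107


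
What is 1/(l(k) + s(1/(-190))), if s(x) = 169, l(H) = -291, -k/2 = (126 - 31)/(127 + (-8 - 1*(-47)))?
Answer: -1/122 ≈ -0.0081967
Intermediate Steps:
k = -95/83 (k = -2*(126 - 31)/(127 + (-8 - 1*(-47))) = -190/(127 + (-8 + 47)) = -190/(127 + 39) = -190/166 = -2*95/166 = -95/83 ≈ -1.1446)
1/(l(k) + s(1/(-190))) = 1/(-291 + 169) = 1/(-122) = -1/122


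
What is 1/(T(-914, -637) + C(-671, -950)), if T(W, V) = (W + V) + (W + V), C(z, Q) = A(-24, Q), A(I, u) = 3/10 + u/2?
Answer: -10/35767 ≈ -0.00027959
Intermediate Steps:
A(I, u) = 3/10 + u/2 (A(I, u) = 3*(⅒) + u*(½) = 3/10 + u/2)
C(z, Q) = 3/10 + Q/2
T(W, V) = 2*V + 2*W (T(W, V) = (V + W) + (V + W) = 2*V + 2*W)
1/(T(-914, -637) + C(-671, -950)) = 1/((2*(-637) + 2*(-914)) + (3/10 + (½)*(-950))) = 1/((-1274 - 1828) + (3/10 - 475)) = 1/(-3102 - 4747/10) = 1/(-35767/10) = -10/35767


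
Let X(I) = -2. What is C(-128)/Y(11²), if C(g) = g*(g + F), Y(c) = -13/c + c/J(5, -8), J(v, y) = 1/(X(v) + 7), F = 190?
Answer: -120032/9149 ≈ -13.120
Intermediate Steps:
J(v, y) = ⅕ (J(v, y) = 1/(-2 + 7) = 1/5 = ⅕)
Y(c) = -13/c + 5*c (Y(c) = -13/c + c/(⅕) = -13/c + c*5 = -13/c + 5*c)
C(g) = g*(190 + g) (C(g) = g*(g + 190) = g*(190 + g))
C(-128)/Y(11²) = (-128*(190 - 128))/(-13/(11²) + 5*11²) = (-128*62)/(-13/121 + 5*121) = -7936/(-13*1/121 + 605) = -7936/(-13/121 + 605) = -7936/73192/121 = -7936*121/73192 = -120032/9149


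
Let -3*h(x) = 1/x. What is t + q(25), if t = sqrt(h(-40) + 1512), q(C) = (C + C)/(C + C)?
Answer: 1 + sqrt(5443230)/60 ≈ 39.885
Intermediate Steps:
h(x) = -1/(3*x)
q(C) = 1 (q(C) = (2*C)/((2*C)) = (2*C)*(1/(2*C)) = 1)
t = sqrt(5443230)/60 (t = sqrt(-1/3/(-40) + 1512) = sqrt(-1/3*(-1/40) + 1512) = sqrt(1/120 + 1512) = sqrt(181441/120) = sqrt(5443230)/60 ≈ 38.885)
t + q(25) = sqrt(5443230)/60 + 1 = 1 + sqrt(5443230)/60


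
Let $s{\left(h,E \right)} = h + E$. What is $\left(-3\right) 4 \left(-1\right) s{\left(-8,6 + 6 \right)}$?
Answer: $48$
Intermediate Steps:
$s{\left(h,E \right)} = E + h$
$\left(-3\right) 4 \left(-1\right) s{\left(-8,6 + 6 \right)} = \left(-3\right) 4 \left(-1\right) \left(\left(6 + 6\right) - 8\right) = \left(-12\right) \left(-1\right) \left(12 - 8\right) = 12 \cdot 4 = 48$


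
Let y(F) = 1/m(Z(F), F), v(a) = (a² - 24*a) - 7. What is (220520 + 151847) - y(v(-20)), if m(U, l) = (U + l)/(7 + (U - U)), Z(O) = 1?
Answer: 325448751/874 ≈ 3.7237e+5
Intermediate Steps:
v(a) = -7 + a² - 24*a
m(U, l) = U/7 + l/7 (m(U, l) = (U + l)/(7 + 0) = (U + l)/7 = (U + l)*(⅐) = U/7 + l/7)
y(F) = 1/(⅐ + F/7) (y(F) = 1/((⅐)*1 + F/7) = 1/(⅐ + F/7))
(220520 + 151847) - y(v(-20)) = (220520 + 151847) - 7/(1 + (-7 + (-20)² - 24*(-20))) = 372367 - 7/(1 + (-7 + 400 + 480)) = 372367 - 7/(1 + 873) = 372367 - 7/874 = 325448751/874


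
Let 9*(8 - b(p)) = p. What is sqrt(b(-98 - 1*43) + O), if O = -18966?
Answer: I*sqrt(170481)/3 ≈ 137.63*I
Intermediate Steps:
b(p) = 8 - p/9
sqrt(b(-98 - 1*43) + O) = sqrt((8 - (-98 - 1*43)/9) - 18966) = sqrt((8 - (-98 - 43)/9) - 18966) = sqrt((8 - 1/9*(-141)) - 18966) = sqrt((8 + 47/3) - 18966) = sqrt(71/3 - 18966) = sqrt(-56827/3) = I*sqrt(170481)/3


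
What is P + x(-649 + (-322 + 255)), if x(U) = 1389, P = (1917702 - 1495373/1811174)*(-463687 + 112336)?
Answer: -1220344090330182339/1811174 ≈ -6.7379e+11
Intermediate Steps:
P = -1220344092845903025/1811174 (P = (1917702 - 1495373*1/1811174)*(-351351) = (1917702 - 1495373/1811174)*(-351351) = (3473290506775/1811174)*(-351351) = -1220344092845903025/1811174 ≈ -6.7379e+11)
P + x(-649 + (-322 + 255)) = -1220344092845903025/1811174 + 1389 = -1220344090330182339/1811174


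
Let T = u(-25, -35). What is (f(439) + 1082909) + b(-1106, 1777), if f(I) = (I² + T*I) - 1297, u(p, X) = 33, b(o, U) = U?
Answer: 1290597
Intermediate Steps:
T = 33
f(I) = -1297 + I² + 33*I (f(I) = (I² + 33*I) - 1297 = -1297 + I² + 33*I)
(f(439) + 1082909) + b(-1106, 1777) = ((-1297 + 439² + 33*439) + 1082909) + 1777 = ((-1297 + 192721 + 14487) + 1082909) + 1777 = (205911 + 1082909) + 1777 = 1288820 + 1777 = 1290597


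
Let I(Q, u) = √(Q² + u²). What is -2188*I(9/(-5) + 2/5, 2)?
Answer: -2188*√149/5 ≈ -5341.6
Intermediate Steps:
-2188*I(9/(-5) + 2/5, 2) = -2188*√((9/(-5) + 2/5)² + 2²) = -2188*√((9*(-⅕) + 2*(⅕))² + 4) = -2188*√((-9/5 + ⅖)² + 4) = -2188*√((-7/5)² + 4) = -2188*√(49/25 + 4) = -2188*√149/5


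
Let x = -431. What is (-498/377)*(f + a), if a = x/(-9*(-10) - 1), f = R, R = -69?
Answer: 3272856/33553 ≈ 97.543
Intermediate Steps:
f = -69
a = -431/89 (a = -431/(-9*(-10) - 1) = -431/(90 - 1) = -431/89 ≈ -4.8427)
(-498/377)*(f + a) = (-498/377)*(-69 - 431/89) = -498*1/377*(-6572/89) = -498/377*(-6572/89) = 3272856/33553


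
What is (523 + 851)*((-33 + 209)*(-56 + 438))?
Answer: 92376768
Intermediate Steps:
(523 + 851)*((-33 + 209)*(-56 + 438)) = 1374*(176*382) = 1374*67232 = 92376768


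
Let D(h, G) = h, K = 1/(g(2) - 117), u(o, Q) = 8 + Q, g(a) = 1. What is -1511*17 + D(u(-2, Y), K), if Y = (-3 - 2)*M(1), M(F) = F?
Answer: -25684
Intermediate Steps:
Y = -5 (Y = (-3 - 2)*1 = -5*1 = -5)
K = -1/116 (K = 1/(1 - 117) = 1/(-116) = -1/116 ≈ -0.0086207)
-1511*17 + D(u(-2, Y), K) = -1511*17 + (8 - 5) = -25687 + 3 = -25684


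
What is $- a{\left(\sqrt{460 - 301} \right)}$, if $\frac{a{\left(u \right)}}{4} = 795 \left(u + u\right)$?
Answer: $- 6360 \sqrt{159} \approx -80197.0$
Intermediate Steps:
$a{\left(u \right)} = 6360 u$ ($a{\left(u \right)} = 4 \cdot 795 \left(u + u\right) = 4 \cdot 795 \cdot 2 u = 4 \cdot 1590 u = 6360 u$)
$- a{\left(\sqrt{460 - 301} \right)} = - 6360 \sqrt{460 - 301} = - 6360 \sqrt{159}$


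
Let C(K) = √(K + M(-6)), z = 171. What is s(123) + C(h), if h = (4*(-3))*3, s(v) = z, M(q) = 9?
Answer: 171 + 3*I*√3 ≈ 171.0 + 5.1962*I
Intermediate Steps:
s(v) = 171
h = -36 (h = -12*3 = -36)
C(K) = √(9 + K) (C(K) = √(K + 9) = √(9 + K))
s(123) + C(h) = 171 + √(9 - 36) = 171 + √(-27) = 171 + 3*I*√3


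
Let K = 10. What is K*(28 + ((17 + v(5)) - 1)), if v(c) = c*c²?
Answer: 1690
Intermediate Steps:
v(c) = c³
K*(28 + ((17 + v(5)) - 1)) = 10*(28 + ((17 + 5³) - 1)) = 10*(28 + ((17 + 125) - 1)) = 10*(28 + (142 - 1)) = 10*(28 + 141) = 10*169 = 1690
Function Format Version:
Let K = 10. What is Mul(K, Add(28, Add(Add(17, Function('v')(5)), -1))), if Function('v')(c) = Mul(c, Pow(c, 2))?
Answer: 1690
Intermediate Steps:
Function('v')(c) = Pow(c, 3)
Mul(K, Add(28, Add(Add(17, Function('v')(5)), -1))) = Mul(10, Add(28, Add(Add(17, Pow(5, 3)), -1))) = Mul(10, Add(28, Add(Add(17, 125), -1))) = Mul(10, Add(28, Add(142, -1))) = Mul(10, Add(28, 141)) = Mul(10, 169) = 1690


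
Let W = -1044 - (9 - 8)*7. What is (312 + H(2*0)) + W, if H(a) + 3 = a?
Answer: -742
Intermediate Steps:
H(a) = -3 + a
W = -1051 (W = -1044 - 7 = -1051)
(312 + H(2*0)) + W = (312 + (-3 + 2*0)) - 1051 = (312 + (-3 + 0)) - 1051 = (312 - 3) - 1051 = 309 - 1051 = -742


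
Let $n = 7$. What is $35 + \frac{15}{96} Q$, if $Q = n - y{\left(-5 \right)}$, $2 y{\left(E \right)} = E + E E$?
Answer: $\frac{1105}{32} \approx 34.531$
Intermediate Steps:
$y{\left(E \right)} = \frac{E}{2} + \frac{E^{2}}{2}$ ($y{\left(E \right)} = \frac{E + E E}{2} = \frac{E + E^{2}}{2} = \frac{E}{2} + \frac{E^{2}}{2}$)
$Q = -3$ ($Q = 7 - \frac{1}{2} \left(-5\right) \left(1 - 5\right) = 7 - \frac{1}{2} \left(-5\right) \left(-4\right) = 7 - 10 = -3$)
$35 + \frac{15}{96} Q = 35 + \frac{15}{96} \left(-3\right) = 35 + 15 \cdot \frac{1}{96} \left(-3\right) = 35 + \frac{5}{32} \left(-3\right) = 35 - \frac{15}{32} = \frac{1105}{32}$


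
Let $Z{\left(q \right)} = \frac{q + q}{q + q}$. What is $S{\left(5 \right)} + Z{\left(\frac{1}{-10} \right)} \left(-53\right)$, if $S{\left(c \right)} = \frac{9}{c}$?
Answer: $- \frac{256}{5} \approx -51.2$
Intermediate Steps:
$Z{\left(q \right)} = 1$ ($Z{\left(q \right)} = \frac{2 q}{2 q} = 2 q \frac{1}{2 q} = 1$)
$S{\left(5 \right)} + Z{\left(\frac{1}{-10} \right)} \left(-53\right) = \frac{9}{5} + 1 \left(-53\right) = 9 \cdot \frac{1}{5} - 53 = \frac{9}{5} - 53 = - \frac{256}{5}$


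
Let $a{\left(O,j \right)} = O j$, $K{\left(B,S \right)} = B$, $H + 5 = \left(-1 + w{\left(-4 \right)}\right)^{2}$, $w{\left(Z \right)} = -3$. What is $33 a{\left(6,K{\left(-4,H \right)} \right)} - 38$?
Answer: $-830$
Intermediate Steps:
$H = 11$ ($H = -5 + \left(-1 - 3\right)^{2} = -5 + \left(-4\right)^{2} = -5 + 16 = 11$)
$33 a{\left(6,K{\left(-4,H \right)} \right)} - 38 = 33 \cdot 6 \left(-4\right) - 38 = 33 \left(-24\right) - 38 = -792 - 38 = -830$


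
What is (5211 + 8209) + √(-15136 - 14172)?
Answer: 13420 + 2*I*√7327 ≈ 13420.0 + 171.2*I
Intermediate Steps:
(5211 + 8209) + √(-15136 - 14172) = 13420 + √(-29308) = 13420 + 2*I*√7327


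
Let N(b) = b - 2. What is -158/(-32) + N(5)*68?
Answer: 3343/16 ≈ 208.94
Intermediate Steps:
N(b) = -2 + b
-158/(-32) + N(5)*68 = -158/(-32) + (-2 + 5)*68 = -158*(-1/32) + 3*68 = 79/16 + 204 = 3343/16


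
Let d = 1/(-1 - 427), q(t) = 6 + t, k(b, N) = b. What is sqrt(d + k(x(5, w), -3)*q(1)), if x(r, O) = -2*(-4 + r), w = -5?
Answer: I*sqrt(641251)/214 ≈ 3.742*I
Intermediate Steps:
x(r, O) = 8 - 2*r
d = -1/428 (d = 1/(-428) = -1/428 ≈ -0.0023364)
sqrt(d + k(x(5, w), -3)*q(1)) = sqrt(-1/428 + (8 - 2*5)*(6 + 1)) = sqrt(-1/428 + (8 - 10)*7) = sqrt(-1/428 - 2*7) = sqrt(-1/428 - 14) = sqrt(-5993/428) = I*sqrt(641251)/214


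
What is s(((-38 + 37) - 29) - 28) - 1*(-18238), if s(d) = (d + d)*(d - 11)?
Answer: 26242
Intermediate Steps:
s(d) = 2*d*(-11 + d) (s(d) = (2*d)*(-11 + d) = 2*d*(-11 + d))
s(((-38 + 37) - 29) - 28) - 1*(-18238) = 2*(((-38 + 37) - 29) - 28)*(-11 + (((-38 + 37) - 29) - 28)) - 1*(-18238) = 2*((-1 - 29) - 28)*(-11 + ((-1 - 29) - 28)) + 18238 = 2*(-30 - 28)*(-11 + (-30 - 28)) + 18238 = 2*(-58)*(-11 - 58) + 18238 = 2*(-58)*(-69) + 18238 = 8004 + 18238 = 26242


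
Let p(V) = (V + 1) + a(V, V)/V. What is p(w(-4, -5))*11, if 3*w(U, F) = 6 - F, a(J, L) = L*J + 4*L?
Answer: 407/3 ≈ 135.67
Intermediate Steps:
a(J, L) = 4*L + J*L (a(J, L) = J*L + 4*L = 4*L + J*L)
w(U, F) = 2 - F/3 (w(U, F) = (6 - F)/3 = 2 - F/3)
p(V) = 5 + 2*V (p(V) = (V + 1) + (V*(4 + V))/V = (1 + V) + (4 + V) = 5 + 2*V)
p(w(-4, -5))*11 = (5 + 2*(2 - ⅓*(-5)))*11 = (5 + 2*(2 + 5/3))*11 = (5 + 2*(11/3))*11 = (5 + 22/3)*11 = (37/3)*11 = 407/3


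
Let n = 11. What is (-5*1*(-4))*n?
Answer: 220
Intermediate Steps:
(-5*1*(-4))*n = (-5*1*(-4))*11 = -5*(-4)*11 = 20*11 = 220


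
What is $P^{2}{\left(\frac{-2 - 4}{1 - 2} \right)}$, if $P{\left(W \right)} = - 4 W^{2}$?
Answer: $20736$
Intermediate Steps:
$P^{2}{\left(\frac{-2 - 4}{1 - 2} \right)} = \left(- 4 \left(\frac{-2 - 4}{1 - 2}\right)^{2}\right)^{2} = \left(- 4 \left(- \frac{6}{-1}\right)^{2}\right)^{2} = \left(- 4 \left(\left(-6\right) \left(-1\right)\right)^{2}\right)^{2} = \left(- 4 \cdot 6^{2}\right)^{2} = \left(\left(-4\right) 36\right)^{2} = \left(-144\right)^{2} = 20736$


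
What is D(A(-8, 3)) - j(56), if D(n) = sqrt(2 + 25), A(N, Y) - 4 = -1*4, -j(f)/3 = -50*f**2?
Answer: -470400 + 3*sqrt(3) ≈ -4.7040e+5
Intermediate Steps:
j(f) = 150*f**2 (j(f) = -(-150)*f**2 = 150*f**2)
A(N, Y) = 0 (A(N, Y) = 4 - 1*4 = 4 - 4 = 0)
D(n) = 3*sqrt(3) (D(n) = sqrt(27) = 3*sqrt(3))
D(A(-8, 3)) - j(56) = 3*sqrt(3) - 150*56**2 = 3*sqrt(3) - 150*3136 = 3*sqrt(3) - 1*470400 = 3*sqrt(3) - 470400 = -470400 + 3*sqrt(3)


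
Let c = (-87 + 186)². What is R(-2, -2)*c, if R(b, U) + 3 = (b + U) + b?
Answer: -88209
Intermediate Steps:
R(b, U) = -3 + U + 2*b (R(b, U) = -3 + ((b + U) + b) = -3 + ((U + b) + b) = -3 + (U + 2*b) = -3 + U + 2*b)
c = 9801 (c = 99² = 9801)
R(-2, -2)*c = (-3 - 2 + 2*(-2))*9801 = (-3 - 2 - 4)*9801 = -9*9801 = -88209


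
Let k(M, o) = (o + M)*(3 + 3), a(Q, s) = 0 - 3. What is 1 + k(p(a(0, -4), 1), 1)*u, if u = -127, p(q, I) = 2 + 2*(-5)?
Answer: 5335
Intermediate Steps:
a(Q, s) = -3
p(q, I) = -8 (p(q, I) = 2 - 10 = -8)
k(M, o) = 6*M + 6*o (k(M, o) = (M + o)*6 = 6*M + 6*o)
1 + k(p(a(0, -4), 1), 1)*u = 1 + (6*(-8) + 6*1)*(-127) = 1 + (-48 + 6)*(-127) = 1 - 42*(-127) = 1 + 5334 = 5335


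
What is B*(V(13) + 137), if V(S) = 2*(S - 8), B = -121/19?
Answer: -17787/19 ≈ -936.16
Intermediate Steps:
B = -121/19 (B = -121*1/19 = -121/19 ≈ -6.3684)
V(S) = -16 + 2*S (V(S) = 2*(-8 + S) = -16 + 2*S)
B*(V(13) + 137) = -121*((-16 + 2*13) + 137)/19 = -121*((-16 + 26) + 137)/19 = -121*(10 + 137)/19 = -121/19*147 = -17787/19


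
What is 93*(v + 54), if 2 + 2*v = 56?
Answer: 7533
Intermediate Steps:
v = 27 (v = -1 + (½)*56 = -1 + 28 = 27)
93*(v + 54) = 93*(27 + 54) = 93*81 = 7533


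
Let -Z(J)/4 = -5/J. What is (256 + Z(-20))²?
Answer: 65025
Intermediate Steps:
Z(J) = 20/J (Z(J) = -(-20)/J = 20/J)
(256 + Z(-20))² = (256 + 20/(-20))² = (256 + 20*(-1/20))² = (256 - 1)² = 255² = 65025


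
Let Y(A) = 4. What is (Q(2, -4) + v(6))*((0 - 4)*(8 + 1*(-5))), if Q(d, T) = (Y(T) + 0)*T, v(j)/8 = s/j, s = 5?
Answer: 112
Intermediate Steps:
v(j) = 40/j (v(j) = 8*(5/j) = 40/j)
Q(d, T) = 4*T (Q(d, T) = (4 + 0)*T = 4*T)
(Q(2, -4) + v(6))*((0 - 4)*(8 + 1*(-5))) = (4*(-4) + 40/6)*((0 - 4)*(8 + 1*(-5))) = (-16 + 40*(⅙))*(-4*(8 - 5)) = (-16 + 20/3)*(-4*3) = -28/3*(-12) = 112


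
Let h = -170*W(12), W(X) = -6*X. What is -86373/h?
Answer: -9597/1360 ≈ -7.0566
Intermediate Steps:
h = 12240 (h = -(-1020)*12 = -170*(-72) = 12240)
-86373/h = -86373/12240 = -86373*1/12240 = -9597/1360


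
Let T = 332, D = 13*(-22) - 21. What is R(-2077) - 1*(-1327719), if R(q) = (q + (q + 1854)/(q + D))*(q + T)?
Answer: 11805379121/2384 ≈ 4.9519e+6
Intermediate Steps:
D = -307 (D = -286 - 21 = -307)
R(q) = (332 + q)*(q + (1854 + q)/(-307 + q)) (R(q) = (q + (q + 1854)/(q - 307))*(q + 332) = (q + (1854 + q)/(-307 + q))*(332 + q) = (332 + q)*(q + (1854 + q)/(-307 + q)))
R(-2077) - 1*(-1327719) = (615528 + (-2077)**3 - 99738*(-2077) + 26*(-2077)**2)/(-307 - 2077) - 1*(-1327719) = (615528 - 8960030533 + 207155826 + 26*4313929)/(-2384) + 1327719 = -(615528 - 8960030533 + 207155826 + 112162154)/2384 + 1327719 = -1/2384*(-8640097025) + 1327719 = 8640097025/2384 + 1327719 = 11805379121/2384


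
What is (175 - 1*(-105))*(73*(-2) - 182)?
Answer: -91840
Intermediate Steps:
(175 - 1*(-105))*(73*(-2) - 182) = (175 + 105)*(-146 - 182) = 280*(-328) = -91840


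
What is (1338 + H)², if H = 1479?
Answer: 7935489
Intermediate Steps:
(1338 + H)² = (1338 + 1479)² = 2817² = 7935489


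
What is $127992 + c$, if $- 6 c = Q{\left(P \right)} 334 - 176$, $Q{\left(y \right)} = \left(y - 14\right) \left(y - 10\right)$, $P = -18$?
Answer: $78144$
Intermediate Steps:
$Q{\left(y \right)} = \left(-14 + y\right) \left(-10 + y\right)$
$c = -49848$ ($c = - \frac{\left(140 + \left(-18\right)^{2} - -432\right) 334 - 176}{6} = - \frac{\left(140 + 324 + 432\right) 334 - 176}{6} = - \frac{896 \cdot 334 - 176}{6} = - \frac{299264 - 176}{6} = \left(- \frac{1}{6}\right) 299088 = -49848$)
$127992 + c = 127992 - 49848 = 78144$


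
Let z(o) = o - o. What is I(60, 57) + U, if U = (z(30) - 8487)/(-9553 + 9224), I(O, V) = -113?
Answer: -28690/329 ≈ -87.204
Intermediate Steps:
z(o) = 0
U = 8487/329 (U = (0 - 8487)/(-9553 + 9224) = -8487/(-329) = -8487*(-1/329) = 8487/329 ≈ 25.796)
I(60, 57) + U = -113 + 8487/329 = -28690/329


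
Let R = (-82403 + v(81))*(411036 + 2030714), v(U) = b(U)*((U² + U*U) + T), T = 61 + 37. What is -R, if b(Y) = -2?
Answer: 265767395250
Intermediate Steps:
T = 98
v(U) = -196 - 4*U² (v(U) = -2*((U² + U*U) + 98) = -2*((U² + U²) + 98) = -2*(2*U² + 98) = -2*(98 + 2*U²) = -196 - 4*U²)
R = -265767395250 (R = (-82403 + (-196 - 4*81²))*(411036 + 2030714) = (-82403 + (-196 - 4*6561))*2441750 = (-82403 + (-196 - 26244))*2441750 = (-82403 - 26440)*2441750 = -108843*2441750 = -265767395250)
-R = -1*(-265767395250) = 265767395250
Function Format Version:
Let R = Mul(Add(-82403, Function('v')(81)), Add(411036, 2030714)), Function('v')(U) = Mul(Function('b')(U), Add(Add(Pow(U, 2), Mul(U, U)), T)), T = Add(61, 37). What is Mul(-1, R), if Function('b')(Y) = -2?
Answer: 265767395250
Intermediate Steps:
T = 98
Function('v')(U) = Add(-196, Mul(-4, Pow(U, 2))) (Function('v')(U) = Mul(-2, Add(Add(Pow(U, 2), Mul(U, U)), 98)) = Mul(-2, Add(Add(Pow(U, 2), Pow(U, 2)), 98)) = Mul(-2, Add(Mul(2, Pow(U, 2)), 98)) = Mul(-2, Add(98, Mul(2, Pow(U, 2)))) = Add(-196, Mul(-4, Pow(U, 2))))
R = -265767395250 (R = Mul(Add(-82403, Add(-196, Mul(-4, Pow(81, 2)))), Add(411036, 2030714)) = Mul(Add(-82403, Add(-196, Mul(-4, 6561))), 2441750) = Mul(Add(-82403, Add(-196, -26244)), 2441750) = Mul(Add(-82403, -26440), 2441750) = Mul(-108843, 2441750) = -265767395250)
Mul(-1, R) = Mul(-1, -265767395250) = 265767395250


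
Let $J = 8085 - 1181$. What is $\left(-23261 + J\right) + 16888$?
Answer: $531$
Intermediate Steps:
$J = 6904$
$\left(-23261 + J\right) + 16888 = \left(-23261 + 6904\right) + 16888 = -16357 + 16888 = 531$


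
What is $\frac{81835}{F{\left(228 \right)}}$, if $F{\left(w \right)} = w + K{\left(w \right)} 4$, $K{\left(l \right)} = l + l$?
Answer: $\frac{81835}{2052} \approx 39.881$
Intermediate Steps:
$K{\left(l \right)} = 2 l$
$F{\left(w \right)} = 9 w$ ($F{\left(w \right)} = w + 2 w 4 = w + 8 w = 9 w$)
$\frac{81835}{F{\left(228 \right)}} = \frac{81835}{9 \cdot 228} = \frac{81835}{2052}$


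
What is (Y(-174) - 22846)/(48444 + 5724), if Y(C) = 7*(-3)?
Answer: -22867/54168 ≈ -0.42215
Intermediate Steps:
Y(C) = -21
(Y(-174) - 22846)/(48444 + 5724) = (-21 - 22846)/(48444 + 5724) = -22867/54168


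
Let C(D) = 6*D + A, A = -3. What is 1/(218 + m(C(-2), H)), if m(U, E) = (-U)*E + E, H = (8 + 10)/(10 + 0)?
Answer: 5/1234 ≈ 0.0040519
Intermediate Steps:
H = 9/5 (H = 18/10 = 18*(⅒) = 9/5 ≈ 1.8000)
C(D) = -3 + 6*D (C(D) = 6*D - 3 = -3 + 6*D)
m(U, E) = E - E*U (m(U, E) = -E*U + E = E - E*U)
1/(218 + m(C(-2), H)) = 1/(218 + 9*(1 - (-3 + 6*(-2)))/5) = 1/(218 + 9*(1 - (-3 - 12))/5) = 1/(218 + 9*(1 - 1*(-15))/5) = 1/(218 + 9*(1 + 15)/5) = 1/(218 + (9/5)*16) = 1/(218 + 144/5) = 1/(1234/5) = 5/1234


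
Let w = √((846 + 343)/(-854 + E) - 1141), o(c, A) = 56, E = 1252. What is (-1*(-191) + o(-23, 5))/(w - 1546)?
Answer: -151981076/951719097 - 166231*I*√398/951719097 ≈ -0.15969 - 0.0034845*I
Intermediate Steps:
w = 673*I*√398/398 (w = √((846 + 343)/(-854 + 1252) - 1141) = √(1189/398 - 1141) = √(-452929/398) = 673*I*√398/398 ≈ 33.734*I)
(-1*(-191) + o(-23, 5))/(w - 1546) = (-1*(-191) + 56)/(673*I*√398/398 - 1546) = (191 + 56)/(-1546 + 673*I*√398/398) = 247/(-1546 + 673*I*√398/398)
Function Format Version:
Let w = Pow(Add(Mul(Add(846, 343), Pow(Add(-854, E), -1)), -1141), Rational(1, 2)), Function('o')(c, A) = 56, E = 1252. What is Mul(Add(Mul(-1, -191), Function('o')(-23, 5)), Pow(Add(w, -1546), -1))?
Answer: Add(Rational(-151981076, 951719097), Mul(Rational(-166231, 951719097), I, Pow(398, Rational(1, 2)))) ≈ Add(-0.15969, Mul(-0.0034845, I))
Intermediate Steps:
w = Mul(Rational(673, 398), I, Pow(398, Rational(1, 2))) (w = Pow(Add(Mul(Add(846, 343), Pow(Add(-854, 1252), -1)), -1141), Rational(1, 2)) = Pow(Add(Mul(1189, Pow(398, -1)), -1141), Rational(1, 2)) = Pow(Add(Mul(1189, Rational(1, 398)), -1141), Rational(1, 2)) = Pow(Add(Rational(1189, 398), -1141), Rational(1, 2)) = Pow(Rational(-452929, 398), Rational(1, 2)) = Mul(Rational(673, 398), I, Pow(398, Rational(1, 2))) ≈ Mul(33.734, I))
Mul(Add(Mul(-1, -191), Function('o')(-23, 5)), Pow(Add(w, -1546), -1)) = Mul(Add(Mul(-1, -191), 56), Pow(Add(Mul(Rational(673, 398), I, Pow(398, Rational(1, 2))), -1546), -1)) = Mul(Add(191, 56), Pow(Add(-1546, Mul(Rational(673, 398), I, Pow(398, Rational(1, 2)))), -1)) = Mul(247, Pow(Add(-1546, Mul(Rational(673, 398), I, Pow(398, Rational(1, 2)))), -1))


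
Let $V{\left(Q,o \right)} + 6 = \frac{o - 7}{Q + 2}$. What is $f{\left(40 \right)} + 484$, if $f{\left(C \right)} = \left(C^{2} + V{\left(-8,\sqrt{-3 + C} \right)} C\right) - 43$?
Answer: $\frac{5543}{3} - \frac{20 \sqrt{37}}{3} \approx 1807.1$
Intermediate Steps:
$V{\left(Q,o \right)} = -6 + \frac{-7 + o}{2 + Q}$ ($V{\left(Q,o \right)} = -6 + \frac{o - 7}{Q + 2} = -6 + \frac{-7 + o}{2 + Q}$)
$f{\left(C \right)} = -43 + C^{2} + C \left(- \frac{29}{6} - \frac{\sqrt{-3 + C}}{6}\right)$ ($f{\left(C \right)} = \left(C^{2} + \frac{-19 + \sqrt{-3 + C} - -48}{2 - 8} C\right) - 43 = \left(C^{2} + \frac{-19 + \sqrt{-3 + C} + 48}{-6} C\right) - 43 = \left(C^{2} + - \frac{29 + \sqrt{-3 + C}}{6} C\right) - 43 = \left(C^{2} + \left(- \frac{29}{6} - \frac{\sqrt{-3 + C}}{6}\right) C\right) - 43 = \left(C^{2} + C \left(- \frac{29}{6} - \frac{\sqrt{-3 + C}}{6}\right)\right) - 43 = -43 + C^{2} + C \left(- \frac{29}{6} - \frac{\sqrt{-3 + C}}{6}\right)$)
$f{\left(40 \right)} + 484 = \left(-43 + 40^{2} - \frac{20 \left(29 + \sqrt{-3 + 40}\right)}{3}\right) + 484 = \left(-43 + 1600 - \frac{20 \left(29 + \sqrt{37}\right)}{3}\right) + 484 = \left(-43 + 1600 - \left(\frac{580}{3} + \frac{20 \sqrt{37}}{3}\right)\right) + 484 = \left(\frac{4091}{3} - \frac{20 \sqrt{37}}{3}\right) + 484 = \frac{5543}{3} - \frac{20 \sqrt{37}}{3}$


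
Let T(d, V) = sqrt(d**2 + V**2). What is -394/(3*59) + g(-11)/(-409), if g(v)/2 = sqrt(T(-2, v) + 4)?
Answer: -394/177 - 2*sqrt(4 + 5*sqrt(5))/409 ≈ -2.2450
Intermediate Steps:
T(d, V) = sqrt(V**2 + d**2)
g(v) = 2*sqrt(4 + sqrt(4 + v**2)) (g(v) = 2*sqrt(sqrt(v**2 + (-2)**2) + 4) = 2*sqrt(sqrt(v**2 + 4) + 4) = 2*sqrt(sqrt(4 + v**2) + 4) = 2*sqrt(4 + sqrt(4 + v**2)))
-394/(3*59) + g(-11)/(-409) = -394/(3*59) + (2*sqrt(4 + sqrt(4 + (-11)**2)))/(-409) = -394/177 + (2*sqrt(4 + sqrt(4 + 121)))*(-1/409) = -394*1/177 + (2*sqrt(4 + sqrt(125)))*(-1/409) = -394/177 + (2*sqrt(4 + 5*sqrt(5)))*(-1/409) = -394/177 - 2*sqrt(4 + 5*sqrt(5))/409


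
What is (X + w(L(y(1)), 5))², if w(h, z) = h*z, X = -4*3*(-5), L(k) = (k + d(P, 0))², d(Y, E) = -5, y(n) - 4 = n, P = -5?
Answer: 3600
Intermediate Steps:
y(n) = 4 + n
L(k) = (-5 + k)² (L(k) = (k - 5)² = (-5 + k)²)
X = 60 (X = -12*(-5) = 60)
(X + w(L(y(1)), 5))² = (60 + (-5 + (4 + 1))²*5)² = (60 + (-5 + 5)²*5)² = (60 + 0²*5)² = (60 + 0*5)² = (60 + 0)² = 60² = 3600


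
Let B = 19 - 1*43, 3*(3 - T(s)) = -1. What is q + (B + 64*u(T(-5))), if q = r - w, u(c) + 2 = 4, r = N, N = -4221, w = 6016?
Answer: -10133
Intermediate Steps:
T(s) = 10/3 (T(s) = 3 - ⅓*(-1) = 3 + ⅓ = 10/3)
B = -24 (B = 19 - 43 = -24)
r = -4221
u(c) = 2 (u(c) = -2 + 4 = 2)
q = -10237 (q = -4221 - 1*6016 = -4221 - 6016 = -10237)
q + (B + 64*u(T(-5))) = -10237 + (-24 + 64*2) = -10237 + (-24 + 128) = -10237 + 104 = -10133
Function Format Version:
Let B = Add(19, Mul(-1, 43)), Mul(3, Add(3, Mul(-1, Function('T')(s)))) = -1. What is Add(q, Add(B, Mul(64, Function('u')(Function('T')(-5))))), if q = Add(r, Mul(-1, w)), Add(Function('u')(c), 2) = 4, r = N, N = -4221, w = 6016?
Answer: -10133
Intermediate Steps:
Function('T')(s) = Rational(10, 3) (Function('T')(s) = Add(3, Mul(Rational(-1, 3), -1)) = Add(3, Rational(1, 3)) = Rational(10, 3))
B = -24 (B = Add(19, -43) = -24)
r = -4221
Function('u')(c) = 2 (Function('u')(c) = Add(-2, 4) = 2)
q = -10237 (q = Add(-4221, Mul(-1, 6016)) = Add(-4221, -6016) = -10237)
Add(q, Add(B, Mul(64, Function('u')(Function('T')(-5))))) = Add(-10237, Add(-24, Mul(64, 2))) = Add(-10237, Add(-24, 128)) = Add(-10237, 104) = -10133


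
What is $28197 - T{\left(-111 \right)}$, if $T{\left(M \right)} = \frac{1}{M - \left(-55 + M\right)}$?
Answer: $\frac{1550834}{55} \approx 28197.0$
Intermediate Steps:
$T{\left(M \right)} = \frac{1}{55}$
$28197 - T{\left(-111 \right)} = 28197 - \frac{1}{55} = \frac{1550834}{55}$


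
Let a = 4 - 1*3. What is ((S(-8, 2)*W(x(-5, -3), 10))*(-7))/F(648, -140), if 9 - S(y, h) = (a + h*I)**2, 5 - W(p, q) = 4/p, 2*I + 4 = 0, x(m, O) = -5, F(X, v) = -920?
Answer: 0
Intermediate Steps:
I = -2 (I = -2 + (1/2)*0 = -2 + 0 = -2)
W(p, q) = 5 - 4/p
a = 1 (a = 4 - 3 = 1)
S(y, h) = 9 - (1 - 2*h)**2 (S(y, h) = 9 - (1 + h*(-2))**2 = 9 - (1 - 2*h)**2)
((S(-8, 2)*W(x(-5, -3), 10))*(-7))/F(648, -140) = (((9 - (-1 + 2*2)**2)*(5 - 4/(-5)))*(-7))/(-920) = (((9 - (-1 + 4)**2)*(5 - 4*(-1/5)))*(-7))*(-1/920) = (((9 - 1*3**2)*(5 + 4/5))*(-7))*(-1/920) = (((9 - 1*9)*(29/5))*(-7))*(-1/920) = (((9 - 9)*(29/5))*(-7))*(-1/920) = ((0*(29/5))*(-7))*(-1/920) = (0*(-7))*(-1/920) = 0*(-1/920) = 0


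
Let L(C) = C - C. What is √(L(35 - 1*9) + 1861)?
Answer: √1861 ≈ 43.139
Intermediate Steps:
L(C) = 0
√(L(35 - 1*9) + 1861) = √(0 + 1861) = √1861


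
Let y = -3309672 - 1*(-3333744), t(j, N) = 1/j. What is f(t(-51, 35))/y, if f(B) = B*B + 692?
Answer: 1799893/62611272 ≈ 0.028747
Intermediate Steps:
y = 24072 (y = -3309672 + 3333744 = 24072)
f(B) = 692 + B² (f(B) = B² + 692 = 692 + B²)
f(t(-51, 35))/y = (692 + (1/(-51))²)/24072 = (692 + (-1/51)²)*(1/24072) = (692 + 1/2601)*(1/24072) = (1799893/2601)*(1/24072) = 1799893/62611272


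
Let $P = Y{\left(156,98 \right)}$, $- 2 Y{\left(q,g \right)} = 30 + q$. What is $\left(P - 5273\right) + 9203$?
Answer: $3837$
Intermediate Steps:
$Y{\left(q,g \right)} = -15 - \frac{q}{2}$ ($Y{\left(q,g \right)} = - \frac{30 + q}{2} = -15 - \frac{q}{2}$)
$P = -93$ ($P = -15 - 78 = -93$)
$\left(P - 5273\right) + 9203 = \left(-93 - 5273\right) + 9203 = -5366 + 9203 = 3837$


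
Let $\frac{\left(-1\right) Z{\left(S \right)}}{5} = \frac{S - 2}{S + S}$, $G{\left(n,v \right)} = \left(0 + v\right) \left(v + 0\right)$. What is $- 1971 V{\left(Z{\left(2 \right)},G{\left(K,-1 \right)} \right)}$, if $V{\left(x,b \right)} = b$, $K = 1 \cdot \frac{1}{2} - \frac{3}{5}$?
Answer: $-1971$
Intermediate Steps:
$K = - \frac{1}{10}$ ($K = 1 \cdot \frac{1}{2} - \frac{3}{5} = \frac{1}{2} - \frac{3}{5} = - \frac{1}{10} \approx -0.1$)
$G{\left(n,v \right)} = v^{2}$ ($G{\left(n,v \right)} = v v = v^{2}$)
$Z{\left(S \right)} = - \frac{5 \left(-2 + S\right)}{2 S}$ ($Z{\left(S \right)} = - 5 \frac{S - 2}{S + S} = - 5 \frac{-2 + S}{2 S} = - \frac{5 \left(-2 + S\right)}{2 S}$)
$- 1971 V{\left(Z{\left(2 \right)},G{\left(K,-1 \right)} \right)} = - 1971 \left(-1\right)^{2} = \left(-1971\right) 1 = -1971$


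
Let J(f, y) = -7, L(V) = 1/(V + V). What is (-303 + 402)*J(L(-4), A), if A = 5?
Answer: -693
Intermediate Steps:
L(V) = 1/(2*V)
(-303 + 402)*J(L(-4), A) = (-303 + 402)*(-7) = 99*(-7) = -693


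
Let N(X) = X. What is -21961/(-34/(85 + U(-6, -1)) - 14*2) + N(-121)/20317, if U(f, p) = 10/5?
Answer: 3528863959/4562090 ≈ 773.52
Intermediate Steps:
U(f, p) = 2 (U(f, p) = 10*(⅕) = 2)
-21961/(-34/(85 + U(-6, -1)) - 14*2) + N(-121)/20317 = -21961/(-34/(85 + 2) - 14*2) - 121/20317 = -21961/(-34/87 - 28) - 121*1/20317 = -21961/(-34*1/87 - 28) - 11/1847 = -21961/(-34/87 - 28) - 11/1847 = -21961/(-2470/87) - 11/1847 = -21961*(-87/2470) - 11/1847 = 1910607/2470 - 11/1847 = 3528863959/4562090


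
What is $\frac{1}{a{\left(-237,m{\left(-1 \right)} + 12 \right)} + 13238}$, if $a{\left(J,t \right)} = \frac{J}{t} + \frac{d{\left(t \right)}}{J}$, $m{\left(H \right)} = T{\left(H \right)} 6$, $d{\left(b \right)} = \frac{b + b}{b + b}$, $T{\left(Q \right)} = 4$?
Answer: $\frac{948}{12543379} \approx 7.5578 \cdot 10^{-5}$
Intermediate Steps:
$d{\left(b \right)} = 1$ ($d{\left(b \right)} = \frac{2 b}{2 b} = 2 b \frac{1}{2 b} = 1$)
$m{\left(H \right)} = 24$ ($m{\left(H \right)} = 4 \cdot 6 = 24$)
$a{\left(J,t \right)} = \frac{1}{J} + \frac{J}{t}$ ($a{\left(J,t \right)} = \frac{J}{t} + 1 \frac{1}{J} = \frac{J}{t} + \frac{1}{J} = \frac{1}{J} + \frac{J}{t}$)
$\frac{1}{a{\left(-237,m{\left(-1 \right)} + 12 \right)} + 13238} = \frac{1}{\left(\frac{1}{-237} - \frac{237}{24 + 12}\right) + 13238} = \frac{1}{\left(- \frac{1}{237} - \frac{237}{36}\right) + 13238} = \frac{1}{\left(- \frac{1}{237} - \frac{79}{12}\right) + 13238} = \frac{1}{- \frac{6245}{948} + 13238} = \frac{1}{\frac{12543379}{948}} = \frac{948}{12543379}$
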